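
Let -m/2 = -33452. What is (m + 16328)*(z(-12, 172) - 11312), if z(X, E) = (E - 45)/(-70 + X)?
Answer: -38607620976/41 ≈ -9.4165e+8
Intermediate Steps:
z(X, E) = (-45 + E)/(-70 + X)
m = 66904 (m = -2*(-33452) = 66904)
(m + 16328)*(z(-12, 172) - 11312) = (66904 + 16328)*((-45 + 172)/(-70 - 12) - 11312) = 83232*(127/(-82) - 11312) = 83232*(-1/82*127 - 11312) = 83232*(-127/82 - 11312) = 83232*(-927711/82) = -38607620976/41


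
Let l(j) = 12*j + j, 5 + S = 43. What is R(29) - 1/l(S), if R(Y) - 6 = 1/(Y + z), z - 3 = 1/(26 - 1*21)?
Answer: 479513/79534 ≈ 6.0290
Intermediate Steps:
S = 38 (S = -5 + 43 = 38)
l(j) = 13*j
z = 16/5 (z = 3 + 1/(26 - 1*21) = 3 + 1/(26 - 21) = 3 + 1/5 = 3 + ⅕ = 16/5 ≈ 3.2000)
R(Y) = 6 + 1/(16/5 + Y) (R(Y) = 6 + 1/(Y + 16/5) = 6 + 1/(16/5 + Y))
R(29) - 1/l(S) = (101 + 30*29)/(16 + 5*29) - 1/(13*38) = (101 + 870)/(16 + 145) - 1/494 = 971/161 - 1*1/494 = (1/161)*971 - 1/494 = 971/161 - 1/494 = 479513/79534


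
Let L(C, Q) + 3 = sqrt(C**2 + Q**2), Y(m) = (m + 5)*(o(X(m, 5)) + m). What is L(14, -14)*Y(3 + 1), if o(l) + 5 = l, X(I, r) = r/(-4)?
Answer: 243/4 - 567*sqrt(2)/2 ≈ -340.18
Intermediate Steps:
X(I, r) = -r/4 (X(I, r) = r*(-1/4) = -r/4)
o(l) = -5 + l
Y(m) = (5 + m)*(-25/4 + m) (Y(m) = (m + 5)*((-5 - 1/4*5) + m) = (5 + m)*((-5 - 5/4) + m) = (5 + m)*(-25/4 + m))
L(C, Q) = -3 + sqrt(C**2 + Q**2)
L(14, -14)*Y(3 + 1) = (-3 + sqrt(14**2 + (-14)**2))*(-125/4 + (3 + 1)**2 - 5*(3 + 1)/4) = (-3 + sqrt(196 + 196))*(-125/4 + 4**2 - 5/4*4) = (-3 + sqrt(392))*(-125/4 + 16 - 5) = (-3 + 14*sqrt(2))*(-81/4) = 243/4 - 567*sqrt(2)/2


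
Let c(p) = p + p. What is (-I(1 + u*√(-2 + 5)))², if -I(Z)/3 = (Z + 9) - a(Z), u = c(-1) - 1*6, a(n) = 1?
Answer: 2457 - 1296*√3 ≈ 212.26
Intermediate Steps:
c(p) = 2*p
u = -8 (u = 2*(-1) - 1*6 = -2 - 6 = -8)
I(Z) = -24 - 3*Z (I(Z) = -3*((Z + 9) - 1*1) = -3*((9 + Z) - 1) = -3*(8 + Z) = -24 - 3*Z)
(-I(1 + u*√(-2 + 5)))² = (-(-24 - 3*(1 - 8*√(-2 + 5))))² = (-(-24 - 3*(1 - 8*√3)))² = (-(-24 + (-3 + 24*√3)))² = (-(-27 + 24*√3))² = (27 - 24*√3)²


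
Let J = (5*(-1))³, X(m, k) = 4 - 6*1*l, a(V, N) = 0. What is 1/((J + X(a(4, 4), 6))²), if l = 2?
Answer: 1/17689 ≈ 5.6532e-5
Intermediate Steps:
X(m, k) = -8 (X(m, k) = 4 - 6*1*2 = 4 - 6*2 = 4 - 1*12 = 4 - 12 = -8)
J = -125 (J = (-5)³ = -125)
1/((J + X(a(4, 4), 6))²) = 1/((-125 - 8)²) = 1/((-133)²) = 1/17689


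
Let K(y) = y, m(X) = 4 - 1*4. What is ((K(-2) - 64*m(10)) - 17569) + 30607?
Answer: 13036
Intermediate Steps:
m(X) = 0 (m(X) = 4 - 4 = 0)
((K(-2) - 64*m(10)) - 17569) + 30607 = ((-2 - 64*0) - 17569) + 30607 = ((-2 + 0) - 17569) + 30607 = (-2 - 17569) + 30607 = -17571 + 30607 = 13036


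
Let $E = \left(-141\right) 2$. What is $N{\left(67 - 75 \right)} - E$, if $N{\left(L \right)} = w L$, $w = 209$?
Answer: $-1390$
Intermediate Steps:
$E = -282$
$N{\left(L \right)} = 209 L$
$N{\left(67 - 75 \right)} - E = 209 \left(67 - 75\right) - -282 = 209 \left(-8\right) + 282 = -1672 + 282 = -1390$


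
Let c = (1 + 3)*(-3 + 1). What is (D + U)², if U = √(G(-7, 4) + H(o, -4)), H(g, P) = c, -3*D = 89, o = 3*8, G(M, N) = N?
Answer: 7885/9 - 356*I/3 ≈ 876.11 - 118.67*I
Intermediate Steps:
o = 24
c = -8 (c = 4*(-2) = -8)
D = -89/3 (D = -⅓*89 = -89/3 ≈ -29.667)
H(g, P) = -8
U = 2*I (U = √(4 - 8) = √(-4) = 2*I ≈ 2.0*I)
(D + U)² = (-89/3 + 2*I)²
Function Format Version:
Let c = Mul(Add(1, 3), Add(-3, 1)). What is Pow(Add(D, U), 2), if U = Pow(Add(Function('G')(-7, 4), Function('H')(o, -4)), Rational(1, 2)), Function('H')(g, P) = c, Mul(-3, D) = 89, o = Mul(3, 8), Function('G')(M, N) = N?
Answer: Add(Rational(7885, 9), Mul(Rational(-356, 3), I)) ≈ Add(876.11, Mul(-118.67, I))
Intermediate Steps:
o = 24
c = -8 (c = Mul(4, -2) = -8)
D = Rational(-89, 3) (D = Mul(Rational(-1, 3), 89) = Rational(-89, 3) ≈ -29.667)
Function('H')(g, P) = -8
U = Mul(2, I) (U = Pow(Add(4, -8), Rational(1, 2)) = Pow(-4, Rational(1, 2)) = Mul(2, I) ≈ Mul(2.0000, I))
Pow(Add(D, U), 2) = Pow(Add(Rational(-89, 3), Mul(2, I)), 2)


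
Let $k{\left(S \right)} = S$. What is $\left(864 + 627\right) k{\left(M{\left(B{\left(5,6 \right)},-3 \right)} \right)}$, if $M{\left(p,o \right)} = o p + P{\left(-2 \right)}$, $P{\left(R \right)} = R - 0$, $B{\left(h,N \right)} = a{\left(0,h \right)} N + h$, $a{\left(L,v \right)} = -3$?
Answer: $55167$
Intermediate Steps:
$B{\left(h,N \right)} = h - 3 N$ ($B{\left(h,N \right)} = - 3 N + h = h - 3 N$)
$P{\left(R \right)} = R$ ($P{\left(R \right)} = R + 0 = R$)
$M{\left(p,o \right)} = -2 + o p$ ($M{\left(p,o \right)} = o p - 2 = -2 + o p$)
$\left(864 + 627\right) k{\left(M{\left(B{\left(5,6 \right)},-3 \right)} \right)} = \left(864 + 627\right) \left(-2 - 3 \left(5 - 18\right)\right) = 1491 \left(-2 - 3 \left(5 - 18\right)\right) = 1491 \left(-2 - -39\right) = 1491 \left(-2 + 39\right) = 1491 \cdot 37 = 55167$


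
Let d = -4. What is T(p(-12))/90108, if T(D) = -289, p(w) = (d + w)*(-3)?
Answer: -289/90108 ≈ -0.0032073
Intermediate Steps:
p(w) = 12 - 3*w (p(w) = (-4 + w)*(-3) = 12 - 3*w)
T(p(-12))/90108 = -289/90108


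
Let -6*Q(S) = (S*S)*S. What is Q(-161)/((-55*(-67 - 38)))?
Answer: 596183/4950 ≈ 120.44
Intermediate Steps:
Q(S) = -S³/6 (Q(S) = -S*S*S/6 = -S²*S/6 = -S³/6)
Q(-161)/((-55*(-67 - 38))) = (-⅙*(-161)³)/((-55*(-67 - 38))) = (-⅙*(-4173281))/((-55*(-105))) = (4173281/6)/5775 = (4173281/6)*(1/5775) = 596183/4950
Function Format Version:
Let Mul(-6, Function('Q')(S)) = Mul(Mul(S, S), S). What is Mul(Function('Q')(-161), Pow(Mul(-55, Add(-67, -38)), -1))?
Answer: Rational(596183, 4950) ≈ 120.44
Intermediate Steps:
Function('Q')(S) = Mul(Rational(-1, 6), Pow(S, 3)) (Function('Q')(S) = Mul(Rational(-1, 6), Mul(Mul(S, S), S)) = Mul(Rational(-1, 6), Mul(Pow(S, 2), S)) = Mul(Rational(-1, 6), Pow(S, 3)))
Mul(Function('Q')(-161), Pow(Mul(-55, Add(-67, -38)), -1)) = Mul(Mul(Rational(-1, 6), Pow(-161, 3)), Pow(Mul(-55, Add(-67, -38)), -1)) = Mul(Mul(Rational(-1, 6), -4173281), Pow(Mul(-55, -105), -1)) = Mul(Rational(4173281, 6), Pow(5775, -1)) = Mul(Rational(4173281, 6), Rational(1, 5775)) = Rational(596183, 4950)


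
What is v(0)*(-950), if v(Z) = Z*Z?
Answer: 0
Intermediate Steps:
v(Z) = Z²
v(0)*(-950) = 0²*(-950) = 0*(-950) = 0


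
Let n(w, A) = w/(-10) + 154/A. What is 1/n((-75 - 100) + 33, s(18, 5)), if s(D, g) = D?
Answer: 45/1024 ≈ 0.043945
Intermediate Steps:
n(w, A) = 154/A - w/10 (n(w, A) = w*(-1/10) + 154/A = -w/10 + 154/A = 154/A - w/10)
1/n((-75 - 100) + 33, s(18, 5)) = 1/(154/18 - ((-75 - 100) + 33)/10) = 1/(154*(1/18) - (-175 + 33)/10) = 1/(77/9 - 1/10*(-142)) = 1/(77/9 + 71/5) = 1/(1024/45) = 45/1024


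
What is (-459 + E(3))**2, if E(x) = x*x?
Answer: 202500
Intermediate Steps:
E(x) = x**2
(-459 + E(3))**2 = (-459 + 3**2)**2 = (-459 + 9)**2 = (-450)**2 = 202500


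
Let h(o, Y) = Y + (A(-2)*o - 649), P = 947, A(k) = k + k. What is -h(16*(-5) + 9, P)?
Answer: -582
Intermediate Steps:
A(k) = 2*k
h(o, Y) = -649 + Y - 4*o (h(o, Y) = Y + ((2*(-2))*o - 649) = Y + (-4*o - 649) = Y + (-649 - 4*o) = -649 + Y - 4*o)
-h(16*(-5) + 9, P) = -(-649 + 947 - 4*(16*(-5) + 9)) = -(-649 + 947 - 4*(-80 + 9)) = -(-649 + 947 - 4*(-71)) = -(-649 + 947 + 284) = -1*582 = -582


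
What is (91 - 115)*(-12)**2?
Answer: -3456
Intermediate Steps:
(91 - 115)*(-12)**2 = -24*144 = -3456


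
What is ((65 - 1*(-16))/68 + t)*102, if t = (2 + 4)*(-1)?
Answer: -981/2 ≈ -490.50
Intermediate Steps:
t = -6 (t = 6*(-1) = -6)
((65 - 1*(-16))/68 + t)*102 = ((65 - 1*(-16))/68 - 6)*102 = ((65 + 16)*(1/68) - 6)*102 = (81*(1/68) - 6)*102 = (81/68 - 6)*102 = -327/68*102 = -981/2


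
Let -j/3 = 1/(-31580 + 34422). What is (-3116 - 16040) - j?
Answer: -54441349/2842 ≈ -19156.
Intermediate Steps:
j = -3/2842 (j = -3/(-31580 + 34422) = -3/2842 ≈ -0.0010556)
(-3116 - 16040) - j = (-3116 - 16040) - 1*(-3/2842) = -19156 + 3/2842 = -54441349/2842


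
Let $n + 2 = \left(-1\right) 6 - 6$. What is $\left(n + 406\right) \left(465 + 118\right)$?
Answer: $228536$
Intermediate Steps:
$n = -14$ ($n = -2 - 12 = -14$)
$\left(n + 406\right) \left(465 + 118\right) = \left(-14 + 406\right) \left(465 + 118\right) = 392 \cdot 583 = 228536$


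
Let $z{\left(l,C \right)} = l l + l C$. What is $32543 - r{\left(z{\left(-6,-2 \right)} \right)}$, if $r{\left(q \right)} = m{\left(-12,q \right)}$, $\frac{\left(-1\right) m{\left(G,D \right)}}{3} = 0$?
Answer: $32543$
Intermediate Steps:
$m{\left(G,D \right)} = 0$ ($m{\left(G,D \right)} = \left(-3\right) 0 = 0$)
$z{\left(l,C \right)} = l^{2} + C l$
$r{\left(q \right)} = 0$
$32543 - r{\left(z{\left(-6,-2 \right)} \right)} = 32543 - 0 = 32543 + 0 = 32543$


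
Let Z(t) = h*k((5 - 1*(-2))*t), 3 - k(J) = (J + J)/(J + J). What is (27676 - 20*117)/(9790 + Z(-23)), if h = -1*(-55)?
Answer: 6334/2475 ≈ 2.5592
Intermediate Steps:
k(J) = 2 (k(J) = 3 - (J + J)/(J + J) = 3 - 2*J/(2*J) = 3 - 2*J*1/(2*J) = 3 - 1*1 = 3 - 1 = 2)
h = 55
Z(t) = 110 (Z(t) = 55*2 = 110)
(27676 - 20*117)/(9790 + Z(-23)) = (27676 - 20*117)/(9790 + 110) = (27676 - 2340)/9900 = 25336*(1/9900) = 6334/2475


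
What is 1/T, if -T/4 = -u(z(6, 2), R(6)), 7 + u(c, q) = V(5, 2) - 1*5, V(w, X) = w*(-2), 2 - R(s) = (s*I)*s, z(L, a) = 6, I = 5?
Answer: -1/88 ≈ -0.011364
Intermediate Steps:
R(s) = 2 - 5*s² (R(s) = 2 - s*5*s = 2 - 5*s*s = 2 - 5*s²)
V(w, X) = -2*w
u(c, q) = -22 (u(c, q) = -7 + (-2*5 - 1*5) = -7 + (-10 - 5) = -7 - 15 = -22)
T = -88 (T = -(-4)*(-22) = -4*22 = -88)
1/T = 1/(-88) = -1/88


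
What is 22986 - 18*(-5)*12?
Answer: 24066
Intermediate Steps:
22986 - 18*(-5)*12 = 22986 - (-90)*12 = 22986 - 1*(-1080) = 22986 + 1080 = 24066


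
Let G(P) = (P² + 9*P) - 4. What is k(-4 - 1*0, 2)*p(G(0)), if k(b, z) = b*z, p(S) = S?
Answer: 32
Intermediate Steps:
G(P) = -4 + P² + 9*P
k(-4 - 1*0, 2)*p(G(0)) = ((-4 - 1*0)*2)*(-4 + 0² + 9*0) = ((-4 + 0)*2)*(-4 + 0 + 0) = -4*2*(-4) = -8*(-4) = 32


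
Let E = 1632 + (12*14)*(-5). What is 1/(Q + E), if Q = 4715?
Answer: 1/5507 ≈ 0.00018159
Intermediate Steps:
E = 792 (E = 1632 + 168*(-5) = 1632 - 840 = 792)
1/(Q + E) = 1/(4715 + 792) = 1/5507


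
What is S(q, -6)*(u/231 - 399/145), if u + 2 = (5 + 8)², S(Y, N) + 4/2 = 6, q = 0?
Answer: -271816/33495 ≈ -8.1151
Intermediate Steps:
S(Y, N) = 4 (S(Y, N) = -2 + 6 = 4)
u = 167 (u = -2 + (5 + 8)² = -2 + 13² = -2 + 169 = 167)
S(q, -6)*(u/231 - 399/145) = 4*(167/231 - 399/145) = 4*(-67954/33495) = -271816/33495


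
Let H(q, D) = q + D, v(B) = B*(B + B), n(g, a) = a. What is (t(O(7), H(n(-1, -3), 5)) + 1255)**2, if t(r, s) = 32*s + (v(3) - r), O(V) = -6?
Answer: 1803649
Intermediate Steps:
v(B) = 2*B**2 (v(B) = B*(2*B) = 2*B**2)
H(q, D) = D + q
t(r, s) = 18 - r + 32*s (t(r, s) = 32*s + (2*3**2 - r) = 32*s + (2*9 - r) = 32*s + (18 - r) = 18 - r + 32*s)
(t(O(7), H(n(-1, -3), 5)) + 1255)**2 = ((18 - 1*(-6) + 32*(5 - 3)) + 1255)**2 = ((18 + 6 + 32*2) + 1255)**2 = ((18 + 6 + 64) + 1255)**2 = (88 + 1255)**2 = 1343**2 = 1803649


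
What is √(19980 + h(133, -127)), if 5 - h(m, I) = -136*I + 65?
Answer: 2*√662 ≈ 51.459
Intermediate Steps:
h(m, I) = -60 + 136*I (h(m, I) = 5 - (-136*I + 65) = 5 - (65 - 136*I) = 5 + (-65 + 136*I) = -60 + 136*I)
√(19980 + h(133, -127)) = √(19980 + (-60 + 136*(-127))) = √(19980 + (-60 - 17272)) = √(19980 - 17332) = √2648 = 2*√662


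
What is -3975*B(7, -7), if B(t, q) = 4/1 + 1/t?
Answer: -115275/7 ≈ -16468.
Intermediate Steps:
B(t, q) = 4 + 1/t (B(t, q) = 4*1 + 1/t = 4 + 1/t)
-3975*B(7, -7) = -3975*(4 + 1/7) = -3975*(4 + ⅐) = -3975*29/7 = -115275/7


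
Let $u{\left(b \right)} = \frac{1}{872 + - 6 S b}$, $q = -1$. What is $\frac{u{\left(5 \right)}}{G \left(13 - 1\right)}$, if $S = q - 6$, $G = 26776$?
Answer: $\frac{1}{347659584} \approx 2.8764 \cdot 10^{-9}$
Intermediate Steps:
$S = -7$ ($S = -1 - 6 = -7$)
$u{\left(b \right)} = \frac{1}{872 + 42 b}$ ($u{\left(b \right)} = \frac{1}{872 + \left(-6\right) \left(-7\right) b} = \frac{1}{872 + 42 b}$)
$\frac{u{\left(5 \right)}}{G \left(13 - 1\right)} = \frac{\frac{1}{2} \frac{1}{436 + 21 \cdot 5}}{26776 \left(13 - 1\right)} = \frac{\frac{1}{2} \frac{1}{436 + 105}}{26776 \cdot 12} = \frac{\frac{1}{2} \cdot \frac{1}{541}}{321312} = \frac{1}{2} \cdot \frac{1}{541} \cdot \frac{1}{321312} = \frac{1}{1082} \cdot \frac{1}{321312} = \frac{1}{347659584}$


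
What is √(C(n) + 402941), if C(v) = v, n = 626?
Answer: √403567 ≈ 635.27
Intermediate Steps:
√(C(n) + 402941) = √(626 + 402941) = √403567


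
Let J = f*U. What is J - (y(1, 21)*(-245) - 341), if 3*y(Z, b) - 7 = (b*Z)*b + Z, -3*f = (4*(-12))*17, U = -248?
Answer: -91340/3 ≈ -30447.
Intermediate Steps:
f = 272 (f = -4*(-12)*17/3 = -(-16)*17 = -⅓*(-816) = 272)
y(Z, b) = 7/3 + Z/3 + Z*b²/3 (y(Z, b) = 7/3 + ((b*Z)*b + Z)/3 = 7/3 + ((Z*b)*b + Z)/3 = 7/3 + (Z*b² + Z)/3 = 7/3 + (Z + Z*b²)/3 = 7/3 + (Z/3 + Z*b²/3) = 7/3 + Z/3 + Z*b²/3)
J = -67456 (J = 272*(-248) = -67456)
J - (y(1, 21)*(-245) - 341) = -67456 - ((7/3 + (⅓)*1 + (⅓)*1*21²)*(-245) - 341) = -67456 - ((7/3 + ⅓ + (⅓)*1*441)*(-245) - 341) = -67456 - ((7/3 + ⅓ + 147)*(-245) - 341) = -67456 - ((449/3)*(-245) - 341) = -67456 - (-110005/3 - 341) = -67456 - 1*(-111028/3) = -67456 + 111028/3 = -91340/3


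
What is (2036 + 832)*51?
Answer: 146268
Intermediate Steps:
(2036 + 832)*51 = 2868*51 = 146268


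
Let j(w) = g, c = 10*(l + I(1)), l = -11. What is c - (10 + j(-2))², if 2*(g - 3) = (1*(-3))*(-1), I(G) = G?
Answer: -1241/4 ≈ -310.25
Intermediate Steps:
g = 9/2 (g = 3 + ((1*(-3))*(-1))/2 = 3 + (-3*(-1))/2 = 3 + (½)*3 = 3 + 3/2 = 9/2 ≈ 4.5000)
c = -100 (c = 10*(-11 + 1) = 10*(-10) = -100)
j(w) = 9/2
c - (10 + j(-2))² = -100 - (10 + 9/2)² = -100 - (29/2)² = -100 - 1*841/4 = -100 - 841/4 = -1241/4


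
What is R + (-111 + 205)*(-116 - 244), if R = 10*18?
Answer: -33660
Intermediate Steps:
R = 180
R + (-111 + 205)*(-116 - 244) = 180 + (-111 + 205)*(-116 - 244) = 180 + 94*(-360) = 180 - 33840 = -33660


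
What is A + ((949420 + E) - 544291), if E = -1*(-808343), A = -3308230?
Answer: -2094758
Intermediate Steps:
E = 808343
A + ((949420 + E) - 544291) = -3308230 + ((949420 + 808343) - 544291) = -3308230 + (1757763 - 544291) = -3308230 + 1213472 = -2094758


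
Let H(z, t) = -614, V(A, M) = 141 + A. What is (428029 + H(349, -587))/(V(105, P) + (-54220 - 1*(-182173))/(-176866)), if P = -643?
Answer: 75595181390/43381083 ≈ 1742.6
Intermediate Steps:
(428029 + H(349, -587))/(V(105, P) + (-54220 - 1*(-182173))/(-176866)) = (428029 - 614)/((141 + 105) + (-54220 - 1*(-182173))/(-176866)) = 427415/(246 + (-54220 + 182173)*(-1/176866)) = 427415/(246 + 127953*(-1/176866)) = 427415/(246 - 127953/176866) = 427415/(43381083/176866) = 427415*(176866/43381083) = 75595181390/43381083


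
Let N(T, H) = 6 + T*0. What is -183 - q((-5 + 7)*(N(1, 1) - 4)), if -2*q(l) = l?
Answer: -181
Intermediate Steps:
N(T, H) = 6 (N(T, H) = 6 + 0 = 6)
q(l) = -l/2
-183 - q((-5 + 7)*(N(1, 1) - 4)) = -183 - (-1)*(-5 + 7)*(6 - 4)/2 = -183 - (-1)*2*2/2 = -183 - (-1)*4/2 = -183 - 1*(-2) = -183 + 2 = -181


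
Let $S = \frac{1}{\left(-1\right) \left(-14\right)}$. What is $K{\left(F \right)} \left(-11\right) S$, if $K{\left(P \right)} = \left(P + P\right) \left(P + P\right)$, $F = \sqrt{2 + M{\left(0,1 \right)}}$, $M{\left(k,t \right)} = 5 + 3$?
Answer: $- \frac{220}{7} \approx -31.429$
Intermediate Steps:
$M{\left(k,t \right)} = 8$
$S = \frac{1}{14} \approx 0.071429$
$F = \sqrt{10}$ ($F = \sqrt{2 + 8} = \sqrt{10} \approx 3.1623$)
$K{\left(P \right)} = 4 P^{2}$ ($K{\left(P \right)} = 2 P 2 P = 4 P^{2}$)
$K{\left(F \right)} \left(-11\right) S = 4 \left(\sqrt{10}\right)^{2} \left(-11\right) \frac{1}{14} = 4 \cdot 10 \left(-11\right) \frac{1}{14} = 40 \left(-11\right) \frac{1}{14} = \left(-440\right) \frac{1}{14} = - \frac{220}{7}$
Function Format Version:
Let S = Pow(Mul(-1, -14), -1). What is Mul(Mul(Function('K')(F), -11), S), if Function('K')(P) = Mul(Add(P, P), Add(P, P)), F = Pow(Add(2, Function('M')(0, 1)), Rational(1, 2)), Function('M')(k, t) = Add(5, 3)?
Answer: Rational(-220, 7) ≈ -31.429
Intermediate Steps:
Function('M')(k, t) = 8
S = Rational(1, 14) (S = Pow(14, -1) = Rational(1, 14) ≈ 0.071429)
F = Pow(10, Rational(1, 2)) (F = Pow(Add(2, 8), Rational(1, 2)) = Pow(10, Rational(1, 2)) ≈ 3.1623)
Function('K')(P) = Mul(4, Pow(P, 2)) (Function('K')(P) = Mul(Mul(2, P), Mul(2, P)) = Mul(4, Pow(P, 2)))
Mul(Mul(Function('K')(F), -11), S) = Mul(Mul(Mul(4, Pow(Pow(10, Rational(1, 2)), 2)), -11), Rational(1, 14)) = Mul(Mul(Mul(4, 10), -11), Rational(1, 14)) = Mul(Mul(40, -11), Rational(1, 14)) = Mul(-440, Rational(1, 14)) = Rational(-220, 7)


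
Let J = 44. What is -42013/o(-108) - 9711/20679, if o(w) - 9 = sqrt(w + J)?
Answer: -2606829846/999485 + 336104*I/145 ≈ -2608.2 + 2318.0*I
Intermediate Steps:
o(w) = 9 + sqrt(44 + w) (o(w) = 9 + sqrt(w + 44) = 9 + sqrt(44 + w))
-42013/o(-108) - 9711/20679 = -42013/(9 + sqrt(44 - 108)) - 9711/20679 = -42013/(9 + sqrt(-64)) - 9711*1/20679 = -42013*(9 - 8*I)/145 - 3237/6893 = -3237/6893 - 42013*(9 - 8*I)/145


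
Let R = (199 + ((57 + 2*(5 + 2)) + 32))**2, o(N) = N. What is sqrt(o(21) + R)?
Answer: 5*sqrt(3649) ≈ 302.03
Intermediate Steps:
R = 91204 (R = (199 + ((57 + 2*7) + 32))**2 = (199 + ((57 + 14) + 32))**2 = (199 + (71 + 32))**2 = (199 + 103)**2 = 302**2 = 91204)
sqrt(o(21) + R) = sqrt(21 + 91204) = sqrt(91225) = 5*sqrt(3649)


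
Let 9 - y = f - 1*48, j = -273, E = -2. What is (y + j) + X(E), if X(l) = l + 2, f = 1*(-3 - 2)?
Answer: -211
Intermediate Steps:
f = -5 (f = 1*(-5) = -5)
X(l) = 2 + l
y = 62 (y = 9 - (-5 - 1*48) = 9 - (-5 - 48) = 9 - 1*(-53) = 9 + 53 = 62)
(y + j) + X(E) = (62 - 273) + (2 - 2) = -211 + 0 = -211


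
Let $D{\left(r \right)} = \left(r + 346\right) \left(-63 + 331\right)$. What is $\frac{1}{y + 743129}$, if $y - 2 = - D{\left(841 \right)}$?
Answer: $\frac{1}{425015} \approx 2.3529 \cdot 10^{-6}$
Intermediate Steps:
$D{\left(r \right)} = 92728 + 268 r$ ($D{\left(r \right)} = \left(346 + r\right) 268 = 92728 + 268 r$)
$y = -318114$ ($y = 2 - \left(92728 + 268 \cdot 841\right) = 2 - \left(92728 + 225388\right) = 2 - 318116 = -318114$)
$\frac{1}{y + 743129} = \frac{1}{-318114 + 743129} = \frac{1}{425015}$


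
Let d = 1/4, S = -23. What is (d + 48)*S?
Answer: -4439/4 ≈ -1109.8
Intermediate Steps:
d = 1/4 ≈ 0.25000
(d + 48)*S = (1/4 + 48)*(-23) = (193/4)*(-23) = -4439/4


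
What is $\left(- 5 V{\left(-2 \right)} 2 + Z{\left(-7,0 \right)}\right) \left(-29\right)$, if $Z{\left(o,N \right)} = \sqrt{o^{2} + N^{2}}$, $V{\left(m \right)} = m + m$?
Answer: $-1363$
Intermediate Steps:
$V{\left(m \right)} = 2 m$
$Z{\left(o,N \right)} = \sqrt{N^{2} + o^{2}}$
$\left(- 5 V{\left(-2 \right)} 2 + Z{\left(-7,0 \right)}\right) \left(-29\right) = \left(- 5 \cdot 2 \left(-2\right) 2 + \sqrt{0^{2} + \left(-7\right)^{2}}\right) \left(-29\right) = \left(\left(-5\right) \left(-4\right) 2 + \sqrt{0 + 49}\right) \left(-29\right) = \left(20 \cdot 2 + \sqrt{49}\right) \left(-29\right) = \left(40 + 7\right) \left(-29\right) = 47 \left(-29\right) = -1363$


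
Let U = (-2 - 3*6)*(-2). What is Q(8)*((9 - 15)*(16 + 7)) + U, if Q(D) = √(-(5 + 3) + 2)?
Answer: 40 - 138*I*√6 ≈ 40.0 - 338.03*I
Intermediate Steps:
Q(D) = I*√6 (Q(D) = √(-1*8 + 2) = √(-8 + 2) = √(-6) = I*√6)
U = 40 (U = (-2 - 18)*(-2) = -20*(-2) = 40)
Q(8)*((9 - 15)*(16 + 7)) + U = (I*√6)*((9 - 15)*(16 + 7)) + 40 = (I*√6)*(-6*23) + 40 = (I*√6)*(-138) + 40 = -138*I*√6 + 40 = 40 - 138*I*√6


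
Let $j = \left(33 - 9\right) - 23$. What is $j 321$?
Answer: $321$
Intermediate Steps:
$j = 1$ ($j = 24 - 23 = 1$)
$j 321 = 1 \cdot 321 = 321$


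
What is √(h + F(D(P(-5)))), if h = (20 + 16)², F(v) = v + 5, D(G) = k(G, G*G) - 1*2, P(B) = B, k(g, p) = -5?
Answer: √1294 ≈ 35.972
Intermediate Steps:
D(G) = -7 (D(G) = -5 - 1*2 = -5 - 2 = -7)
F(v) = 5 + v
h = 1296 (h = 36² = 1296)
√(h + F(D(P(-5)))) = √(1296 + (5 - 7)) = √(1296 - 2) = √1294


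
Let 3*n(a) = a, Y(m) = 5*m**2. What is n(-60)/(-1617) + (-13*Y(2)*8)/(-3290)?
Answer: 48988/75999 ≈ 0.64459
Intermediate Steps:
n(a) = a/3
n(-60)/(-1617) + (-13*Y(2)*8)/(-3290) = ((1/3)*(-60))/(-1617) + (-65*2**2*8)/(-3290) = -20*(-1/1617) + (-65*4*8)*(-1/3290) = 20/1617 + (-13*20*8)*(-1/3290) = 20/1617 - 260*8*(-1/3290) = 20/1617 - 2080*(-1/3290) = 20/1617 + 208/329 = 48988/75999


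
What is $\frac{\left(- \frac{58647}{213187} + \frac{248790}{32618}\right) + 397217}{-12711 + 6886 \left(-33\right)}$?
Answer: $- \frac{1381096155865853}{834270707714067} \approx -1.6555$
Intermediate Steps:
$\frac{\left(- \frac{58647}{213187} + \frac{248790}{32618}\right) + 397217}{-12711 + 6886 \left(-33\right)} = \frac{\left(\left(-58647\right) \frac{1}{213187} + 248790 \cdot \frac{1}{32618}\right) + 397217}{-12711 - 227238} = \frac{\left(- \frac{58647}{213187} + \frac{124395}{16309}\right) + 397217}{-239949} = \left(\frac{25562922942}{3476866783} + 397217\right) \left(- \frac{1}{239949}\right) = \frac{1381096155865853}{3476866783} \left(- \frac{1}{239949}\right) = - \frac{1381096155865853}{834270707714067}$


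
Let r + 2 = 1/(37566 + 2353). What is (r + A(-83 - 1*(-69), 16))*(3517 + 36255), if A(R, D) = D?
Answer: 22227258324/39919 ≈ 5.5681e+5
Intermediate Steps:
r = -79837/39919 (r = -2 + 1/(37566 + 2353) = -2 + 1/39919 = -79837/39919 ≈ -2.0000)
(r + A(-83 - 1*(-69), 16))*(3517 + 36255) = (-79837/39919 + 16)*(3517 + 36255) = (558867/39919)*39772 = 22227258324/39919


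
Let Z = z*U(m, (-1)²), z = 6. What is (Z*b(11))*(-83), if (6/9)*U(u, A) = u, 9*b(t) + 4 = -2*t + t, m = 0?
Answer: 0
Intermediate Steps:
b(t) = -4/9 - t/9 (b(t) = -4/9 + (-2*t + t)/9 = -4/9 + (-t)/9 = -4/9 - t/9)
U(u, A) = 3*u/2
Z = 0 (Z = 6*((3/2)*0) = 6*0 = 0)
(Z*b(11))*(-83) = (0*(-4/9 - ⅑*11))*(-83) = (0*(-4/9 - 11/9))*(-83) = (0*(-5/3))*(-83) = 0*(-83) = 0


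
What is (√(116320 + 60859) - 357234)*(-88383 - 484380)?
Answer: 204610417542 - 572763*√177179 ≈ 2.0437e+11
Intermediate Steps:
(√(116320 + 60859) - 357234)*(-88383 - 484380) = (√177179 - 357234)*(-572763) = (-357234 + √177179)*(-572763) = 204610417542 - 572763*√177179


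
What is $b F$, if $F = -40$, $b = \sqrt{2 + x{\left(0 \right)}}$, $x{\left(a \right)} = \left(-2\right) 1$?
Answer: $0$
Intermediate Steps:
$x{\left(a \right)} = -2$
$b = 0$ ($b = \sqrt{2 - 2} = \sqrt{0} = 0$)
$b F = 0 \left(-40\right) = 0$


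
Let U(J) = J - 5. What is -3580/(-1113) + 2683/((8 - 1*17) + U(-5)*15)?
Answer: -5067/371 ≈ -13.658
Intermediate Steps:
U(J) = -5 + J
-3580/(-1113) + 2683/((8 - 1*17) + U(-5)*15) = -3580/(-1113) + 2683/((8 - 1*17) + (-5 - 5)*15) = -3580*(-1/1113) + 2683/((8 - 17) - 10*15) = 3580/1113 + 2683/(-9 - 150) = 3580/1113 + 2683/(-159) = 3580/1113 + 2683*(-1/159) = 3580/1113 - 2683/159 = -5067/371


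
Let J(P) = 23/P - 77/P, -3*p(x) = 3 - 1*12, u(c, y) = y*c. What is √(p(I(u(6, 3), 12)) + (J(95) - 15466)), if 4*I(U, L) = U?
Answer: I*√139558705/95 ≈ 124.35*I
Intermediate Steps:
u(c, y) = c*y
I(U, L) = U/4
p(x) = 3 (p(x) = -(3 - 1*12)/3 = -(3 - 12)/3 = -⅓*(-9) = 3)
J(P) = -54/P
√(p(I(u(6, 3), 12)) + (J(95) - 15466)) = √(3 + (-54/95 - 15466)) = √(3 - 1469324/95) = √(-1469039/95) = I*√139558705/95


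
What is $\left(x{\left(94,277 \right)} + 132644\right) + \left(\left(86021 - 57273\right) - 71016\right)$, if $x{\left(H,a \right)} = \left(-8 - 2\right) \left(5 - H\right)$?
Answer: $91266$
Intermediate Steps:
$x{\left(H,a \right)} = -50 + 10 H$ ($x{\left(H,a \right)} = - 10 \left(5 - H\right) = -50 + 10 H$)
$\left(x{\left(94,277 \right)} + 132644\right) + \left(\left(86021 - 57273\right) - 71016\right) = \left(\left(-50 + 10 \cdot 94\right) + 132644\right) + \left(\left(86021 - 57273\right) - 71016\right) = \left(\left(-50 + 940\right) + 132644\right) + \left(28748 - 71016\right) = \left(890 + 132644\right) - 42268 = 133534 - 42268 = 91266$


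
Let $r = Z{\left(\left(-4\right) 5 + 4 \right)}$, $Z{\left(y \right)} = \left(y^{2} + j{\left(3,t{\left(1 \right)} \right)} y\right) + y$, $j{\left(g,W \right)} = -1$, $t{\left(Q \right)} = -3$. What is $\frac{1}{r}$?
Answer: $\frac{1}{256} \approx 0.0039063$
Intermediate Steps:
$Z{\left(y \right)} = y^{2}$ ($Z{\left(y \right)} = \left(y^{2} - y\right) + y = y^{2}$)
$r = 256$ ($r = \left(\left(-4\right) 5 + 4\right)^{2} = \left(-20 + 4\right)^{2} = \left(-16\right)^{2} = 256$)
$\frac{1}{r} = \frac{1}{256}$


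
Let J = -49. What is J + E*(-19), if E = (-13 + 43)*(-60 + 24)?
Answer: 20471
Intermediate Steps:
E = -1080 (E = 30*(-36) = -1080)
J + E*(-19) = -49 - 1080*(-19) = -49 + 20520 = 20471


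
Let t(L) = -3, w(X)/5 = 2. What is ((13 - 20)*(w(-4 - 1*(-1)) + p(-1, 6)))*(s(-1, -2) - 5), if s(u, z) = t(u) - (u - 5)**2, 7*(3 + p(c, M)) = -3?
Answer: 2024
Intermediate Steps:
w(X) = 10 (w(X) = 5*2 = 10)
p(c, M) = -24/7 (p(c, M) = -3 + (1/7)*(-3) = -3 - 3/7 = -24/7)
s(u, z) = -3 - (-5 + u)**2 (s(u, z) = -3 - (u - 5)**2 = -3 - (-5 + u)**2)
((13 - 20)*(w(-4 - 1*(-1)) + p(-1, 6)))*(s(-1, -2) - 5) = ((13 - 20)*(10 - 24/7))*((-3 - (-5 - 1)**2) - 5) = (-7*46/7)*((-3 - 1*(-6)**2) - 5) = -46*((-3 - 1*36) - 5) = -46*((-3 - 36) - 5) = -46*(-39 - 5) = -46*(-44) = 2024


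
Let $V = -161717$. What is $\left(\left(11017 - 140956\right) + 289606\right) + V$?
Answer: $-2050$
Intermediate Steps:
$\left(\left(11017 - 140956\right) + 289606\right) + V = \left(\left(11017 - 140956\right) + 289606\right) - 161717 = \left(-129939 + 289606\right) - 161717 = 159667 - 161717 = -2050$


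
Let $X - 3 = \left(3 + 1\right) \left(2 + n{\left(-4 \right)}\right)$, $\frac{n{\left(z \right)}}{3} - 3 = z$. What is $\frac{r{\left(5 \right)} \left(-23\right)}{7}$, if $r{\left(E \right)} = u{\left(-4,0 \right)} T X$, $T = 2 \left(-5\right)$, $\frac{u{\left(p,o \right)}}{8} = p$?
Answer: $\frac{7360}{7} \approx 1051.4$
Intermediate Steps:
$u{\left(p,o \right)} = 8 p$
$n{\left(z \right)} = 9 + 3 z$
$T = -10$
$X = -1$ ($X = 3 + \left(3 + 1\right) \left(2 + \left(9 + 3 \left(-4\right)\right)\right) = 3 + 4 \left(2 + \left(9 - 12\right)\right) = 3 + 4 \left(2 - 3\right) = 3 + 4 \left(-1\right) = 3 - 4 = -1$)
$r{\left(E \right)} = -320$ ($r{\left(E \right)} = 8 \left(-4\right) \left(-10\right) \left(-1\right) = \left(-32\right) \left(-10\right) \left(-1\right) = 320 \left(-1\right) = -320$)
$\frac{r{\left(5 \right)} \left(-23\right)}{7} = \frac{\left(-320\right) \left(-23\right)}{7} = 7360 \cdot \frac{1}{7} = \frac{7360}{7}$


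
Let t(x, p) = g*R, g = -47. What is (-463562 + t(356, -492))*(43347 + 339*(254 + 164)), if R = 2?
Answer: -85799079144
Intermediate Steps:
t(x, p) = -94 (t(x, p) = -47*2 = -94)
(-463562 + t(356, -492))*(43347 + 339*(254 + 164)) = (-463562 - 94)*(43347 + 339*(254 + 164)) = -463656*(43347 + 339*418) = -463656*(43347 + 141702) = -463656*185049 = -85799079144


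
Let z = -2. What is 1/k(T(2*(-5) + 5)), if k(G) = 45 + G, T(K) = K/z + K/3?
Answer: 6/275 ≈ 0.021818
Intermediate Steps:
T(K) = -K/6 (T(K) = K/(-2) + K/3 = K*(-½) + K*(⅓) = -K/2 + K/3 = -K/6)
1/k(T(2*(-5) + 5)) = 1/(45 - (2*(-5) + 5)/6) = 1/(45 - (-10 + 5)/6) = 1/(45 - ⅙*(-5)) = 1/(45 + ⅚) = 1/(275/6) = 6/275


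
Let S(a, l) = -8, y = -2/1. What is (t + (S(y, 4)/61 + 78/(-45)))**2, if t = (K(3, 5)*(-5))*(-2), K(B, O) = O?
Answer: 1939873936/837225 ≈ 2317.0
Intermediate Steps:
y = -2 (y = -2*1 = -2)
t = 50 (t = (5*(-5))*(-2) = -25*(-2) = 50)
(t + (S(y, 4)/61 + 78/(-45)))**2 = (50 + (-8/61 + 78/(-45)))**2 = (50 + (-8*1/61 + 78*(-1/45)))**2 = (50 + (-8/61 - 26/15))**2 = (50 - 1706/915)**2 = (44044/915)**2 = 1939873936/837225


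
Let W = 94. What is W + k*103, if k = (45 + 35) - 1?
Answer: 8231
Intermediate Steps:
k = 79 (k = 80 - 1 = 79)
W + k*103 = 94 + 79*103 = 94 + 8137 = 8231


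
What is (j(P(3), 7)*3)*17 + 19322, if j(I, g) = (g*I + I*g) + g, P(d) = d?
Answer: 21821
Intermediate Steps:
j(I, g) = g + 2*I*g (j(I, g) = (I*g + I*g) + g = 2*I*g + g = g + 2*I*g)
(j(P(3), 7)*3)*17 + 19322 = ((7*(1 + 2*3))*3)*17 + 19322 = ((7*(1 + 6))*3)*17 + 19322 = ((7*7)*3)*17 + 19322 = (49*3)*17 + 19322 = 147*17 + 19322 = 2499 + 19322 = 21821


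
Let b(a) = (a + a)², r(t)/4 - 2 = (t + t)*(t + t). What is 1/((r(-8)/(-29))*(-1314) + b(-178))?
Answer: 29/5031392 ≈ 5.7638e-6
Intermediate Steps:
r(t) = 8 + 16*t² (r(t) = 8 + 4*((t + t)*(t + t)) = 8 + 4*((2*t)*(2*t)) = 8 + 4*(4*t²) = 8 + 16*t²)
b(a) = 4*a² (b(a) = (2*a)² = 4*a²)
1/((r(-8)/(-29))*(-1314) + b(-178)) = 1/(((8 + 16*(-8)²)/(-29))*(-1314) + 4*(-178)²) = 1/(((8 + 16*64)*(-1/29))*(-1314) + 4*31684) = 1/(((8 + 1024)*(-1/29))*(-1314) + 126736) = 1/((1032*(-1/29))*(-1314) + 126736) = 1/(-1032/29*(-1314) + 126736) = 1/(1356048/29 + 126736) = 1/(5031392/29) = 29/5031392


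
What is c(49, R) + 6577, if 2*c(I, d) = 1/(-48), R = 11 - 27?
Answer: 631391/96 ≈ 6577.0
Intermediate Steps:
R = -16
c(I, d) = -1/96 (c(I, d) = (1/2)/(-48) = (1/2)*(-1/48) = -1/96)
c(49, R) + 6577 = -1/96 + 6577 = 631391/96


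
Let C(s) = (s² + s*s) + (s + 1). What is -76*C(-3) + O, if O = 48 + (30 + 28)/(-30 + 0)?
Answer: -17549/15 ≈ -1169.9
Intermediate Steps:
C(s) = 1 + s + 2*s² (C(s) = (s² + s²) + (1 + s) = 2*s² + (1 + s) = 1 + s + 2*s²)
O = 691/15 (O = 48 + 58/(-30) = 48 + 58*(-1/30) = 48 - 29/15 = 691/15 ≈ 46.067)
-76*C(-3) + O = -76*(1 - 3 + 2*(-3)²) + 691/15 = -76*(1 - 3 + 2*9) + 691/15 = -76*(1 - 3 + 18) + 691/15 = -76*16 + 691/15 = -1216 + 691/15 = -17549/15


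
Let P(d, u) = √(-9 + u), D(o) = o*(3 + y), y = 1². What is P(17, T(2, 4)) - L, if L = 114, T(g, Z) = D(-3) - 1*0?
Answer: -114 + I*√21 ≈ -114.0 + 4.5826*I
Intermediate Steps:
y = 1
D(o) = 4*o (D(o) = o*(3 + 1) = o*4 = 4*o)
T(g, Z) = -12 (T(g, Z) = 4*(-3) - 1*0 = -12 + 0 = -12)
P(17, T(2, 4)) - L = √(-9 - 12) - 1*114 = √(-21) - 114 = I*√21 - 114 = -114 + I*√21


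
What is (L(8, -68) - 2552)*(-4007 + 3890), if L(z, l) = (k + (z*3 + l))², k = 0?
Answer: 72072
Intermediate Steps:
L(z, l) = (l + 3*z)² (L(z, l) = (0 + (z*3 + l))² = (0 + (3*z + l))² = (0 + (l + 3*z))² = (l + 3*z)²)
(L(8, -68) - 2552)*(-4007 + 3890) = ((-68 + 3*8)² - 2552)*(-4007 + 3890) = ((-68 + 24)² - 2552)*(-117) = ((-44)² - 2552)*(-117) = (1936 - 2552)*(-117) = -616*(-117) = 72072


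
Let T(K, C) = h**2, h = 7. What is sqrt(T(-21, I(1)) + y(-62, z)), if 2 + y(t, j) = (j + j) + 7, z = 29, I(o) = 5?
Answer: 4*sqrt(7) ≈ 10.583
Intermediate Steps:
y(t, j) = 5 + 2*j (y(t, j) = -2 + ((j + j) + 7) = -2 + (2*j + 7) = -2 + (7 + 2*j) = 5 + 2*j)
T(K, C) = 49 (T(K, C) = 7**2 = 49)
sqrt(T(-21, I(1)) + y(-62, z)) = sqrt(49 + (5 + 2*29)) = sqrt(49 + (5 + 58)) = sqrt(49 + 63) = sqrt(112) = 4*sqrt(7)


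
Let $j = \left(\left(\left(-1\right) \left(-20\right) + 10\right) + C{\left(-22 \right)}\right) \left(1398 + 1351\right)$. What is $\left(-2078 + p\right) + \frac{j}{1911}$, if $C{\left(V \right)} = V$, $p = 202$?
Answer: $- \frac{3563044}{1911} \approx -1864.5$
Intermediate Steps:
$j = 21992$ ($j = \left(\left(\left(-1\right) \left(-20\right) + 10\right) - 22\right) \left(1398 + 1351\right) = \left(\left(20 + 10\right) - 22\right) 2749 = \left(30 - 22\right) 2749 = 8 \cdot 2749 = 21992$)
$\left(-2078 + p\right) + \frac{j}{1911} = \left(-2078 + 202\right) + \frac{21992}{1911} = -1876 + 21992 \cdot \frac{1}{1911} = -1876 + \frac{21992}{1911} = - \frac{3563044}{1911}$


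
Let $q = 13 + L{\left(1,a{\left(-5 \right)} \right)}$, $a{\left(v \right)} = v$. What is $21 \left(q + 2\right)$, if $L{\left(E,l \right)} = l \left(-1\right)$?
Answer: $420$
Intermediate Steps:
$L{\left(E,l \right)} = - l$
$q = 18$ ($q = 13 - -5 = 13 + 5 = 18$)
$21 \left(q + 2\right) = 21 \left(18 + 2\right) = 21 \cdot 20 = 420$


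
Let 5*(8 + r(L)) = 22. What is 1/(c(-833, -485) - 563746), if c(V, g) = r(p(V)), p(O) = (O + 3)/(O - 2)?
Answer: -5/2818748 ≈ -1.7738e-6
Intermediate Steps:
p(O) = (3 + O)/(-2 + O)
r(L) = -18/5 (r(L) = -8 + (⅕)*22 = -8 + 22/5 = -18/5)
c(V, g) = -18/5
1/(c(-833, -485) - 563746) = 1/(-18/5 - 563746) = 1/(-2818748/5) = -5/2818748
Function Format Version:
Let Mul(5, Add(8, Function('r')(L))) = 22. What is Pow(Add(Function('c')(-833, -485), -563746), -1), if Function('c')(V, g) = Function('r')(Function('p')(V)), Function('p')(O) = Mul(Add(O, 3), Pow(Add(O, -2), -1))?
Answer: Rational(-5, 2818748) ≈ -1.7738e-6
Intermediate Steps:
Function('p')(O) = Mul(Pow(Add(-2, O), -1), Add(3, O)) (Function('p')(O) = Mul(Add(3, O), Pow(Add(-2, O), -1)) = Mul(Pow(Add(-2, O), -1), Add(3, O)))
Function('r')(L) = Rational(-18, 5) (Function('r')(L) = Add(-8, Mul(Rational(1, 5), 22)) = Add(-8, Rational(22, 5)) = Rational(-18, 5))
Function('c')(V, g) = Rational(-18, 5)
Pow(Add(Function('c')(-833, -485), -563746), -1) = Pow(Add(Rational(-18, 5), -563746), -1) = Pow(Rational(-2818748, 5), -1) = Rational(-5, 2818748)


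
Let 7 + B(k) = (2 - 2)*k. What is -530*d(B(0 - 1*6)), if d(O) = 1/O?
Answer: 530/7 ≈ 75.714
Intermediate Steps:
B(k) = -7 (B(k) = -7 + (2 - 2)*k = -7 + 0*k = -7 + 0 = -7)
-530*d(B(0 - 1*6)) = -530/(-7) = -530*(-⅐) = 530/7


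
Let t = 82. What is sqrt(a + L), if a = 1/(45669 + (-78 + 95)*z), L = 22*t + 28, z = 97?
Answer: sqrt(4101835450486)/47318 ≈ 42.802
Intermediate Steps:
L = 1832 (L = 22*82 + 28 = 1804 + 28 = 1832)
a = 1/47318 (a = 1/(45669 + (-78 + 95)*97) = 1/(45669 + 17*97) = 1/(45669 + 1649) = 1/47318 ≈ 2.1134e-5)
sqrt(a + L) = sqrt(1/47318 + 1832) = sqrt(86686577/47318) = sqrt(4101835450486)/47318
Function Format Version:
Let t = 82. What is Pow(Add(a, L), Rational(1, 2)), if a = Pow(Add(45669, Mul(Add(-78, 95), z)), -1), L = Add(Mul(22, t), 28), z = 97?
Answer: Mul(Rational(1, 47318), Pow(4101835450486, Rational(1, 2))) ≈ 42.802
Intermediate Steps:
L = 1832 (L = Add(Mul(22, 82), 28) = Add(1804, 28) = 1832)
a = Rational(1, 47318) (a = Pow(Add(45669, Mul(Add(-78, 95), 97)), -1) = Pow(Add(45669, Mul(17, 97)), -1) = Pow(Add(45669, 1649), -1) = Pow(47318, -1) = Rational(1, 47318) ≈ 2.1134e-5)
Pow(Add(a, L), Rational(1, 2)) = Pow(Add(Rational(1, 47318), 1832), Rational(1, 2)) = Pow(Rational(86686577, 47318), Rational(1, 2)) = Mul(Rational(1, 47318), Pow(4101835450486, Rational(1, 2)))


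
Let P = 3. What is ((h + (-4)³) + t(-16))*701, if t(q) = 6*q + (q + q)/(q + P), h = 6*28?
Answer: 95336/13 ≈ 7333.5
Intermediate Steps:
h = 168
t(q) = 6*q + 2*q/(3 + q) (t(q) = 6*q + (q + q)/(q + 3) = 6*q + (2*q)/(3 + q) = 6*q + 2*q/(3 + q))
((h + (-4)³) + t(-16))*701 = ((168 + (-4)³) + 2*(-16)*(10 + 3*(-16))/(3 - 16))*701 = ((168 - 64) + 2*(-16)*(10 - 48)/(-13))*701 = (104 + 2*(-16)*(-1/13)*(-38))*701 = (104 - 1216/13)*701 = (136/13)*701 = 95336/13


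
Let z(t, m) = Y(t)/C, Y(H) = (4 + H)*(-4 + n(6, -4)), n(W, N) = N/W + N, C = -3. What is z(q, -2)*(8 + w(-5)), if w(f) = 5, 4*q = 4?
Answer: 1690/9 ≈ 187.78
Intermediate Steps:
q = 1 (q = (1/4)*4 = 1)
n(W, N) = N + N/W
Y(H) = -104/3 - 26*H/3 (Y(H) = (4 + H)*(-4 + (-4 - 4/6)) = (4 + H)*(-4 + (-4 - 4*1/6)) = (4 + H)*(-4 + (-4 - 2/3)) = (4 + H)*(-4 - 14/3) = (4 + H)*(-26/3) = -104/3 - 26*H/3)
z(t, m) = 104/9 + 26*t/9 (z(t, m) = (-104/3 - 26*t/3)/(-3) = (-104/3 - 26*t/3)*(-1/3) = 104/9 + 26*t/9)
z(q, -2)*(8 + w(-5)) = (104/9 + (26/9)*1)*(8 + 5) = (104/9 + 26/9)*13 = (130/9)*13 = 1690/9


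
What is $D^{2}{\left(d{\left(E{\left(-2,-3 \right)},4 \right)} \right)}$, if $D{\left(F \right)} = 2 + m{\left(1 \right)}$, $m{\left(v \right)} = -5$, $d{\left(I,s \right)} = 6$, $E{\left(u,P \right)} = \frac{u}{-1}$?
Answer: $9$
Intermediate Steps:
$E{\left(u,P \right)} = - u$ ($E{\left(u,P \right)} = u \left(-1\right) = - u$)
$D{\left(F \right)} = -3$ ($D{\left(F \right)} = 2 - 5 = -3$)
$D^{2}{\left(d{\left(E{\left(-2,-3 \right)},4 \right)} \right)} = \left(-3\right)^{2} = 9$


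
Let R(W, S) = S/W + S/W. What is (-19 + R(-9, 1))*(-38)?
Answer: 6574/9 ≈ 730.44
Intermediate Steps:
R(W, S) = 2*S/W
(-19 + R(-9, 1))*(-38) = (-19 + 2*1/(-9))*(-38) = (-19 + 2*1*(-⅑))*(-38) = (-19 - 2/9)*(-38) = -173/9*(-38) = 6574/9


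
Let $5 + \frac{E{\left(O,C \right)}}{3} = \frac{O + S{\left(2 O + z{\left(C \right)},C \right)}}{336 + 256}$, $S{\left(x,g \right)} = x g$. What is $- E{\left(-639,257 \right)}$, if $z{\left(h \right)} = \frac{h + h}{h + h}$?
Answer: $\frac{248841}{148} \approx 1681.4$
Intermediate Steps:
$z{\left(h \right)} = 1$ ($z{\left(h \right)} = \frac{2 h}{2 h} = 2 h \frac{1}{2 h} = 1$)
$S{\left(x,g \right)} = g x$
$E{\left(O,C \right)} = -15 + \frac{3 O}{592} + \frac{3 C \left(1 + 2 O\right)}{592}$ ($E{\left(O,C \right)} = -15 + 3 \frac{O + C \left(2 O + 1\right)}{336 + 256} = -15 + 3 \frac{O + C \left(1 + 2 O\right)}{592} = -15 + 3 \left(O + C \left(1 + 2 O\right)\right) \frac{1}{592} = -15 + 3 \left(\frac{O}{592} + \frac{C \left(1 + 2 O\right)}{592}\right) = -15 + \left(\frac{3 O}{592} + \frac{3 C \left(1 + 2 O\right)}{592}\right) = -15 + \frac{3 O}{592} + \frac{3 C \left(1 + 2 O\right)}{592}$)
$- E{\left(-639,257 \right)} = - (-15 + \frac{3}{592} \left(-639\right) + \frac{3}{592} \cdot 257 \left(1 + 2 \left(-639\right)\right)) = - (-15 - \frac{1917}{592} + \frac{3}{592} \cdot 257 \left(1 - 1278\right)) = - (-15 - \frac{1917}{592} + \frac{3}{592} \cdot 257 \left(-1277\right)) = - (-15 - \frac{1917}{592} - \frac{984567}{592}) = \left(-1\right) \left(- \frac{248841}{148}\right) = \frac{248841}{148}$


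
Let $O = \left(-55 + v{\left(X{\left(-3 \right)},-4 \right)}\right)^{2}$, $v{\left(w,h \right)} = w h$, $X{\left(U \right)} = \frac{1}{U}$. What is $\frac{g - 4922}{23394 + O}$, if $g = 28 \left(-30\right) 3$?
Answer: $- \frac{66978}{236467} \approx -0.28324$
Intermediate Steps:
$v{\left(w,h \right)} = h w$
$g = -2520$ ($g = \left(-840\right) 3 = -2520$)
$O = \frac{25921}{9}$ ($O = \left(-55 - \frac{4}{-3}\right)^{2} = \left(-55 - - \frac{4}{3}\right)^{2} = \left(-55 + \frac{4}{3}\right)^{2} = \left(- \frac{161}{3}\right)^{2} = \frac{25921}{9} \approx 2880.1$)
$\frac{g - 4922}{23394 + O} = \frac{-2520 - 4922}{23394 + \frac{25921}{9}} = - \frac{7442}{\frac{236467}{9}} = \left(-7442\right) \frac{9}{236467} = - \frac{66978}{236467}$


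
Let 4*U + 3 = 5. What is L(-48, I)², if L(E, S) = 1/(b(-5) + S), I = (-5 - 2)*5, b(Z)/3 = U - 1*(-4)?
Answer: 4/1849 ≈ 0.0021633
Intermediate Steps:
U = ½ (U = -¾ + (¼)*5 = -¾ + 5/4 = ½ ≈ 0.50000)
b(Z) = 27/2 (b(Z) = 3*(½ - 1*(-4)) = 3*(½ + 4) = 3*(9/2) = 27/2)
I = -35 (I = -7*5 = -35)
L(E, S) = 1/(27/2 + S)
L(-48, I)² = (2/(27 + 2*(-35)))² = (2/(27 - 70))² = (2/(-43))² = (2*(-1/43))² = (-2/43)² = 4/1849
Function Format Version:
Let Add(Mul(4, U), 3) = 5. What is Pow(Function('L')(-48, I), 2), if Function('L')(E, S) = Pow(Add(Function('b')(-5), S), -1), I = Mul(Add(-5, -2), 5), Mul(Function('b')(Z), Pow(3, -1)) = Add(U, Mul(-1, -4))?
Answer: Rational(4, 1849) ≈ 0.0021633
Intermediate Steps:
U = Rational(1, 2) (U = Add(Rational(-3, 4), Mul(Rational(1, 4), 5)) = Add(Rational(-3, 4), Rational(5, 4)) = Rational(1, 2) ≈ 0.50000)
Function('b')(Z) = Rational(27, 2) (Function('b')(Z) = Mul(3, Add(Rational(1, 2), Mul(-1, -4))) = Mul(3, Add(Rational(1, 2), 4)) = Mul(3, Rational(9, 2)) = Rational(27, 2))
I = -35 (I = Mul(-7, 5) = -35)
Function('L')(E, S) = Pow(Add(Rational(27, 2), S), -1)
Pow(Function('L')(-48, I), 2) = Pow(Mul(2, Pow(Add(27, Mul(2, -35)), -1)), 2) = Pow(Mul(2, Pow(Add(27, -70), -1)), 2) = Pow(Mul(2, Pow(-43, -1)), 2) = Pow(Mul(2, Rational(-1, 43)), 2) = Pow(Rational(-2, 43), 2) = Rational(4, 1849)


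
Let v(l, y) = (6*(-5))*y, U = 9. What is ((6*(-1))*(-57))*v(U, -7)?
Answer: 71820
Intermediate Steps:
v(l, y) = -30*y
((6*(-1))*(-57))*v(U, -7) = ((6*(-1))*(-57))*(-30*(-7)) = -6*(-57)*210 = 342*210 = 71820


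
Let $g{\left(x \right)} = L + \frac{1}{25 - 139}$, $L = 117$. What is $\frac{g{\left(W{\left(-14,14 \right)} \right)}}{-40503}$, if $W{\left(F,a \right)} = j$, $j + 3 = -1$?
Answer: $- \frac{13337}{4617342} \approx -0.0028885$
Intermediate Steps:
$j = -4$ ($j = -3 - 1 = -4$)
$W{\left(F,a \right)} = -4$
$g{\left(x \right)} = \frac{13337}{114}$ ($g{\left(x \right)} = 117 + \frac{1}{25 - 139} = 117 + \frac{1}{-114} = 117 - \frac{1}{114} = \frac{13337}{114}$)
$\frac{g{\left(W{\left(-14,14 \right)} \right)}}{-40503} = \frac{13337}{114 \left(-40503\right)} = \frac{13337}{114} \left(- \frac{1}{40503}\right) = - \frac{13337}{4617342}$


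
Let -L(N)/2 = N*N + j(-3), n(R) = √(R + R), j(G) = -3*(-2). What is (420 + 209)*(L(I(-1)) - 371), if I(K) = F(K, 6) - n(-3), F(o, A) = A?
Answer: -278647 + 15096*I*√6 ≈ -2.7865e+5 + 36978.0*I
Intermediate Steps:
j(G) = 6
n(R) = √2*√R (n(R) = √(2*R) = √2*√R)
I(K) = 6 - I*√6 (I(K) = 6 - √2*√(-3) = 6 - √2*I*√3 = 6 - I*√6)
L(N) = -12 - 2*N² (L(N) = -2*(N*N + 6) = -2*(N² + 6) = -2*(6 + N²) = -12 - 2*N²)
(420 + 209)*(L(I(-1)) - 371) = (420 + 209)*((-12 - 2*(6 - I*√6)²) - 371) = 629*(-383 - 2*(6 - I*√6)²) = -240907 - 1258*(6 - I*√6)²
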